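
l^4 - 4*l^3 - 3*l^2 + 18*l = l*(l - 3)^2*(l + 2)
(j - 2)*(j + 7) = j^2 + 5*j - 14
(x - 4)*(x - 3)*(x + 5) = x^3 - 2*x^2 - 23*x + 60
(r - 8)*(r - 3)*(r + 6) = r^3 - 5*r^2 - 42*r + 144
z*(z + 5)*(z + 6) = z^3 + 11*z^2 + 30*z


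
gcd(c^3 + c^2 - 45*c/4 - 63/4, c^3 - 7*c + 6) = c + 3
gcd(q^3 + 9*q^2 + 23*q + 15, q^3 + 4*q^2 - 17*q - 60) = q^2 + 8*q + 15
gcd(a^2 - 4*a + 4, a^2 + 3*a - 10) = a - 2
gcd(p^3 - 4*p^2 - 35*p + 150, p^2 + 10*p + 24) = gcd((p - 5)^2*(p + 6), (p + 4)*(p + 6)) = p + 6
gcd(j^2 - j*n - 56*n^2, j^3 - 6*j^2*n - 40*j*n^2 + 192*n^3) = j - 8*n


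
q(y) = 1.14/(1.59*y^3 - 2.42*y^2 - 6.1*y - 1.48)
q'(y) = 1.14*(-4.77*y^2 + 4.84*y + 6.1)/(1.59*y^3 - 2.42*y^2 - 6.1*y - 1.48)^2 = (-5.4378*y^2 + 5.5176*y + 6.954)/(-1.59*y^3 + 2.42*y^2 + 6.1*y + 1.48)^2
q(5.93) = 0.01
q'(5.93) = -0.00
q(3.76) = 0.04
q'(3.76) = -0.07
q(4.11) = 0.03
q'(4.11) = -0.03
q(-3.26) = -0.02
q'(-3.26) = -0.02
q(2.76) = -0.34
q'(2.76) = -1.74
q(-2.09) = -0.08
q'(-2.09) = -0.15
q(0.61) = -0.20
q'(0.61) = 0.25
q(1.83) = -0.10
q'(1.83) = -0.01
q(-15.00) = -0.00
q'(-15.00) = -0.00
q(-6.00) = -0.00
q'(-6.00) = -0.00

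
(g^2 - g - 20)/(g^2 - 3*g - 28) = (g - 5)/(g - 7)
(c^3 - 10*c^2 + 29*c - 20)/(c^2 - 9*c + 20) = c - 1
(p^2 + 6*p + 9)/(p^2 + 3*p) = (p + 3)/p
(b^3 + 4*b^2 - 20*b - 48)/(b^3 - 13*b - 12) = (b^2 + 8*b + 12)/(b^2 + 4*b + 3)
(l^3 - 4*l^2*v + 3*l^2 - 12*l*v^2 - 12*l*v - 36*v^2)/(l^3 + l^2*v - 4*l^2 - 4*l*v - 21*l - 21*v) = (l^2 - 4*l*v - 12*v^2)/(l^2 + l*v - 7*l - 7*v)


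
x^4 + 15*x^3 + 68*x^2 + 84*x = x*(x + 2)*(x + 6)*(x + 7)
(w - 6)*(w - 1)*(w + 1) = w^3 - 6*w^2 - w + 6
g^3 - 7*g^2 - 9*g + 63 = (g - 7)*(g - 3)*(g + 3)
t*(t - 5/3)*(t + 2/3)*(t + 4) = t^4 + 3*t^3 - 46*t^2/9 - 40*t/9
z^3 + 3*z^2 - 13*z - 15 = (z - 3)*(z + 1)*(z + 5)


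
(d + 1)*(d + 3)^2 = d^3 + 7*d^2 + 15*d + 9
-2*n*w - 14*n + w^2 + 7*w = (-2*n + w)*(w + 7)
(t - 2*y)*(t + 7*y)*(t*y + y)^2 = t^4*y^2 + 5*t^3*y^3 + 2*t^3*y^2 - 14*t^2*y^4 + 10*t^2*y^3 + t^2*y^2 - 28*t*y^4 + 5*t*y^3 - 14*y^4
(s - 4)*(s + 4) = s^2 - 16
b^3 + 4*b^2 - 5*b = b*(b - 1)*(b + 5)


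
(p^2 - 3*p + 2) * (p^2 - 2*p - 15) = p^4 - 5*p^3 - 7*p^2 + 41*p - 30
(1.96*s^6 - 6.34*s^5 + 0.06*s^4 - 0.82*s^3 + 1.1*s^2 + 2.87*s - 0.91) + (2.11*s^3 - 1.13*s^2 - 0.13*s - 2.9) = 1.96*s^6 - 6.34*s^5 + 0.06*s^4 + 1.29*s^3 - 0.0299999999999998*s^2 + 2.74*s - 3.81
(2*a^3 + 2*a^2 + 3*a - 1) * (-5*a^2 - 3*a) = -10*a^5 - 16*a^4 - 21*a^3 - 4*a^2 + 3*a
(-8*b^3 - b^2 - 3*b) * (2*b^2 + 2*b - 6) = -16*b^5 - 18*b^4 + 40*b^3 + 18*b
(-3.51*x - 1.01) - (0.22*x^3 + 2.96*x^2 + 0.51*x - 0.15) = -0.22*x^3 - 2.96*x^2 - 4.02*x - 0.86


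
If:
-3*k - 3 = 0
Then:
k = -1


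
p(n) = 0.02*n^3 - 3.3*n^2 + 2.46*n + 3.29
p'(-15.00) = 114.96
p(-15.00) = -843.61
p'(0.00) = 2.46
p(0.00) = 3.29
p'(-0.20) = 3.78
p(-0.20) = 2.67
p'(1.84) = -9.48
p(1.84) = -3.23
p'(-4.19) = 31.17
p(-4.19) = -66.42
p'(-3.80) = 28.41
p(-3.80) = -54.81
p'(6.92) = -40.34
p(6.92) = -131.08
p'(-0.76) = 7.51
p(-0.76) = -0.49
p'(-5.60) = 41.30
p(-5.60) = -117.49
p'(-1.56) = 12.90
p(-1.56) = -8.65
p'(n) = 0.06*n^2 - 6.6*n + 2.46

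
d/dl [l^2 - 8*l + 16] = 2*l - 8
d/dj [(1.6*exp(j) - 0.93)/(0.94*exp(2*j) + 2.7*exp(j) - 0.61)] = (-1.504*exp(2*j) + 1.7484*exp(j) + 1.535)*exp(j)/(0.8836*exp(4*j) + 5.076*exp(3*j) + 6.1432*exp(2*j) - 3.294*exp(j) + 0.3721)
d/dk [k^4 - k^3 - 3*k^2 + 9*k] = 4*k^3 - 3*k^2 - 6*k + 9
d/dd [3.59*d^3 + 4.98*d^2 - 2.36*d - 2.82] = 10.77*d^2 + 9.96*d - 2.36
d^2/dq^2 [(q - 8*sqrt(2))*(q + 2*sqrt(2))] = 2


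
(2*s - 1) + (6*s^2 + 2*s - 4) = 6*s^2 + 4*s - 5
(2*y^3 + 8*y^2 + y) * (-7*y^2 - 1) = -14*y^5 - 56*y^4 - 9*y^3 - 8*y^2 - y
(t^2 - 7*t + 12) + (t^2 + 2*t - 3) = 2*t^2 - 5*t + 9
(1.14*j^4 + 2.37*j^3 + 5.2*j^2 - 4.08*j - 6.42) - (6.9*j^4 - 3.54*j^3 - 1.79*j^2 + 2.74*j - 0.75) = -5.76*j^4 + 5.91*j^3 + 6.99*j^2 - 6.82*j - 5.67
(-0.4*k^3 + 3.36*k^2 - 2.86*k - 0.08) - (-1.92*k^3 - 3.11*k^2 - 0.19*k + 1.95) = 1.52*k^3 + 6.47*k^2 - 2.67*k - 2.03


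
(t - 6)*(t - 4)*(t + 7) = t^3 - 3*t^2 - 46*t + 168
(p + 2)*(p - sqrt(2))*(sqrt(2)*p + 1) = sqrt(2)*p^3 - p^2 + 2*sqrt(2)*p^2 - 2*p - sqrt(2)*p - 2*sqrt(2)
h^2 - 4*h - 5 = (h - 5)*(h + 1)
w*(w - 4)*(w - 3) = w^3 - 7*w^2 + 12*w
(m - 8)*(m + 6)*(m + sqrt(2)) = m^3 - 2*m^2 + sqrt(2)*m^2 - 48*m - 2*sqrt(2)*m - 48*sqrt(2)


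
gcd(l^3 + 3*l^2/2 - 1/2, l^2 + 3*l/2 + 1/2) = l + 1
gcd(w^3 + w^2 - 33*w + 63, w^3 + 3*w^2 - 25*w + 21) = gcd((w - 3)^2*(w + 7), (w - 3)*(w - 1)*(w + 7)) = w^2 + 4*w - 21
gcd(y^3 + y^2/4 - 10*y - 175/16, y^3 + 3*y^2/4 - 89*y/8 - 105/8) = y^2 - 9*y/4 - 35/8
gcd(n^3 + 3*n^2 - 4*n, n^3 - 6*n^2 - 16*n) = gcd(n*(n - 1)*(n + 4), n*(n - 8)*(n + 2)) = n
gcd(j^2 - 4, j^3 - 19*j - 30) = j + 2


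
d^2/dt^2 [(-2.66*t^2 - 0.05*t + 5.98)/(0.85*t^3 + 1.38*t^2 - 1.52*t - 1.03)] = (-3.84370000000001*t^6 - 0.216750000000019*t^5 + 30.87438*t^4 + 68.150148*t^3 - 1.23793200000001*t^2 - 44.275368*t + 39.1449)/(0.614125*t^9 + 2.99115*t^8 + 1.56162*t^7 - 10.302213*t^6 - 10.041684*t^5 + 11.66502*t^4 + 12.156655*t^3 - 2.74701*t^2 - 4.837704*t - 1.092727)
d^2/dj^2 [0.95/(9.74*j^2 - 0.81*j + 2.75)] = (-180.24844*j^2 + 14.98986*j + 0.95*(19.48*j - 0.81)*(38.96*j - 1.62) - 50.8915)/(9.74*j^2 - 0.81*j + 2.75)^3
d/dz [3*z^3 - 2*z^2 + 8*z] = 9*z^2 - 4*z + 8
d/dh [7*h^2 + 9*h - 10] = 14*h + 9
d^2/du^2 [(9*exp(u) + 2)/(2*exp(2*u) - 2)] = (9*exp(4*u) + 8*exp(3*u) + 54*exp(2*u) + 8*exp(u) + 9)*exp(u)/(2*(exp(6*u) - 3*exp(4*u) + 3*exp(2*u) - 1))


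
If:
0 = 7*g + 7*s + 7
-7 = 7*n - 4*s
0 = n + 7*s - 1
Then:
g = -67/53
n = -45/53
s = 14/53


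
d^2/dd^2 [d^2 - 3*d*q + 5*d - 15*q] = 2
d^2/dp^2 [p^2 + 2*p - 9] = 2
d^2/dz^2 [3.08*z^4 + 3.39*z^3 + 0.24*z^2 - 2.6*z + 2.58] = 36.96*z^2 + 20.34*z + 0.48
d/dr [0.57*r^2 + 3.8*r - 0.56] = 1.14*r + 3.8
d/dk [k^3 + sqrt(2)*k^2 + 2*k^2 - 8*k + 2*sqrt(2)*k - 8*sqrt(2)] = 3*k^2 + 2*sqrt(2)*k + 4*k - 8 + 2*sqrt(2)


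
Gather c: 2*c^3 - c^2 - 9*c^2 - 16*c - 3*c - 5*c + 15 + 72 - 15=2*c^3 - 10*c^2 - 24*c + 72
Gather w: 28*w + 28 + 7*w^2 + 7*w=7*w^2 + 35*w + 28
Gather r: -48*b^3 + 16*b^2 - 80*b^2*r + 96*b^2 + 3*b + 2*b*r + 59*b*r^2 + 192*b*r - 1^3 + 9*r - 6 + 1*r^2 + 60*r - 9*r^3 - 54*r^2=-48*b^3 + 112*b^2 + 3*b - 9*r^3 + r^2*(59*b - 53) + r*(-80*b^2 + 194*b + 69) - 7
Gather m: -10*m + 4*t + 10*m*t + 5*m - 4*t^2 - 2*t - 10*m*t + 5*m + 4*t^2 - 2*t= 0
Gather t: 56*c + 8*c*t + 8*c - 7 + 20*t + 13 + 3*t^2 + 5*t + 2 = 64*c + 3*t^2 + t*(8*c + 25) + 8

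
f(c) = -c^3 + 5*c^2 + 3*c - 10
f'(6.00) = -45.00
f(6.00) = -28.00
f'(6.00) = -45.00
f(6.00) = -28.00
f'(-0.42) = -1.73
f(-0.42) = -10.30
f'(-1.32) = -15.43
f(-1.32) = -2.95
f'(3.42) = 2.11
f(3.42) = 18.74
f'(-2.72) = -46.40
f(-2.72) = 38.96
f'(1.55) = 11.29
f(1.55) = 2.94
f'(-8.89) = -323.00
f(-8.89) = 1061.09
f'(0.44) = 6.82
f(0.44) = -7.80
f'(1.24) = 10.79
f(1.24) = -0.50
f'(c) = -3*c^2 + 10*c + 3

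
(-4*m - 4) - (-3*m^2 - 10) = 3*m^2 - 4*m + 6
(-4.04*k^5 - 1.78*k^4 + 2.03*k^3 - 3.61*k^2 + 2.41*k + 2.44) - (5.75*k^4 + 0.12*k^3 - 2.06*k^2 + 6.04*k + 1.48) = -4.04*k^5 - 7.53*k^4 + 1.91*k^3 - 1.55*k^2 - 3.63*k + 0.96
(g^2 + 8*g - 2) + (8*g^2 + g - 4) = 9*g^2 + 9*g - 6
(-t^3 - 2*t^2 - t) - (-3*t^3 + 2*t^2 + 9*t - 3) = 2*t^3 - 4*t^2 - 10*t + 3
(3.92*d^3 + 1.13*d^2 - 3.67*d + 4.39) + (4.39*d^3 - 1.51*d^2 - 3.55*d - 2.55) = 8.31*d^3 - 0.38*d^2 - 7.22*d + 1.84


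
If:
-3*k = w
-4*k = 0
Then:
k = 0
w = 0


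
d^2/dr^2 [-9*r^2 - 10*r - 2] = -18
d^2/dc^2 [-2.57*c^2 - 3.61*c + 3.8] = -5.14000000000000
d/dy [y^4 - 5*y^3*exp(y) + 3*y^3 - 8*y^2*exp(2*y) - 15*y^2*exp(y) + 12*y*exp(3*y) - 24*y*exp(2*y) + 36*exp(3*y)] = -5*y^3*exp(y) + 4*y^3 - 16*y^2*exp(2*y) - 30*y^2*exp(y) + 9*y^2 + 36*y*exp(3*y) - 64*y*exp(2*y) - 30*y*exp(y) + 120*exp(3*y) - 24*exp(2*y)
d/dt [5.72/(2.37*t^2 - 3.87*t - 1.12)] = (22.1364 - 27.1128*t)/(-2.37*t^2 + 3.87*t + 1.12)^2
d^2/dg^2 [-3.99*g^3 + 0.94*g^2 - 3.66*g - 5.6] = 1.88 - 23.94*g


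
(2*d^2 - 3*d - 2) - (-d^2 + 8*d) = 3*d^2 - 11*d - 2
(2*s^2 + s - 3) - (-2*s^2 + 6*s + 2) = 4*s^2 - 5*s - 5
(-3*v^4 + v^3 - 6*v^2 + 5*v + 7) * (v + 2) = -3*v^5 - 5*v^4 - 4*v^3 - 7*v^2 + 17*v + 14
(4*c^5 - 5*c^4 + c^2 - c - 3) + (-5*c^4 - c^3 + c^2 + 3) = 4*c^5 - 10*c^4 - c^3 + 2*c^2 - c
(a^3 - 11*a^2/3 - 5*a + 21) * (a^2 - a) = a^5 - 14*a^4/3 - 4*a^3/3 + 26*a^2 - 21*a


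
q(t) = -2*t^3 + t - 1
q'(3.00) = -53.00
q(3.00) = -52.00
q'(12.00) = -863.00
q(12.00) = -3445.00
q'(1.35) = -9.94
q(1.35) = -4.57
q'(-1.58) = -13.98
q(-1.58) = 5.31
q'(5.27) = -165.64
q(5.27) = -288.46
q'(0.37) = 0.18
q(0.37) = -0.73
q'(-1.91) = -20.89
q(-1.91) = 11.03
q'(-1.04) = -5.49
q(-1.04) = 0.21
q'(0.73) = -2.20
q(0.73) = -1.05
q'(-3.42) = -69.18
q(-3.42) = 75.58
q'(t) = 1 - 6*t^2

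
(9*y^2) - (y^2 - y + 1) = 8*y^2 + y - 1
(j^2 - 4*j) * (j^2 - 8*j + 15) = j^4 - 12*j^3 + 47*j^2 - 60*j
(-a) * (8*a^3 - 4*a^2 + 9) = -8*a^4 + 4*a^3 - 9*a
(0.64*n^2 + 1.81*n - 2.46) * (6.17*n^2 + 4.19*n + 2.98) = 3.9488*n^4 + 13.8493*n^3 - 5.6871*n^2 - 4.9136*n - 7.3308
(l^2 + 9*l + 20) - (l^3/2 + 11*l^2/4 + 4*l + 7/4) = -l^3/2 - 7*l^2/4 + 5*l + 73/4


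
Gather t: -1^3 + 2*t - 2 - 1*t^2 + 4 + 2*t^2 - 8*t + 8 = t^2 - 6*t + 9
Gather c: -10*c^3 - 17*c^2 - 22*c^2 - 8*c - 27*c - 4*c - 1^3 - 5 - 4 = -10*c^3 - 39*c^2 - 39*c - 10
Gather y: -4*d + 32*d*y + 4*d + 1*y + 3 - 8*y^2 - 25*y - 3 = -8*y^2 + y*(32*d - 24)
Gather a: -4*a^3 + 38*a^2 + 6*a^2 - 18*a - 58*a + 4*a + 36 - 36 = -4*a^3 + 44*a^2 - 72*a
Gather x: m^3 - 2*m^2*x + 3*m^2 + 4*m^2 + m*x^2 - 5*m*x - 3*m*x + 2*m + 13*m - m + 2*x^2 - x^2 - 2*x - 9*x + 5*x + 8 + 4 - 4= m^3 + 7*m^2 + 14*m + x^2*(m + 1) + x*(-2*m^2 - 8*m - 6) + 8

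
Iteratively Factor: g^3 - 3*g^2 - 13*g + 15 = (g - 5)*(g^2 + 2*g - 3) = (g - 5)*(g + 3)*(g - 1)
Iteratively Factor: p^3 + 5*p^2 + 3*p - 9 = (p - 1)*(p^2 + 6*p + 9) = (p - 1)*(p + 3)*(p + 3)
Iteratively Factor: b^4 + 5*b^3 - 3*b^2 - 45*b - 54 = (b - 3)*(b^3 + 8*b^2 + 21*b + 18) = (b - 3)*(b + 2)*(b^2 + 6*b + 9) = (b - 3)*(b + 2)*(b + 3)*(b + 3)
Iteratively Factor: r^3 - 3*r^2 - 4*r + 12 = (r + 2)*(r^2 - 5*r + 6) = (r - 3)*(r + 2)*(r - 2)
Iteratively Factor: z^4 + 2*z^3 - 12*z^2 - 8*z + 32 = (z - 2)*(z^3 + 4*z^2 - 4*z - 16) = (z - 2)*(z + 2)*(z^2 + 2*z - 8) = (z - 2)*(z + 2)*(z + 4)*(z - 2)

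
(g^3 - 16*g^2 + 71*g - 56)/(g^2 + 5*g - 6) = (g^2 - 15*g + 56)/(g + 6)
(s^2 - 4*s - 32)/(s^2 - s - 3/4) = 4*(-s^2 + 4*s + 32)/(-4*s^2 + 4*s + 3)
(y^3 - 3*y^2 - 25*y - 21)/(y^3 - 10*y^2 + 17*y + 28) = (y + 3)/(y - 4)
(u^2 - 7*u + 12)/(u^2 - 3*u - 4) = (u - 3)/(u + 1)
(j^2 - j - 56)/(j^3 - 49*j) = (j - 8)/(j*(j - 7))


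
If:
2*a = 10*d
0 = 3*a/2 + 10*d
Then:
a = 0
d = 0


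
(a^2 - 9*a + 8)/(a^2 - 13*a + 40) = (a - 1)/(a - 5)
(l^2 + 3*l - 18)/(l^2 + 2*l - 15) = (l + 6)/(l + 5)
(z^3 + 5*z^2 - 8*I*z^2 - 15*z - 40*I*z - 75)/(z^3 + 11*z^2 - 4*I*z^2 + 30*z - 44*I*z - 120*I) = (z^2 - 8*I*z - 15)/(z^2 + z*(6 - 4*I) - 24*I)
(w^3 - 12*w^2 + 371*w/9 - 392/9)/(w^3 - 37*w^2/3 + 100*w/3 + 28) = (9*w^2 - 45*w + 56)/(3*(3*w^2 - 16*w - 12))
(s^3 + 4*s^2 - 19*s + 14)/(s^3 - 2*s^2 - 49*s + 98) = (s - 1)/(s - 7)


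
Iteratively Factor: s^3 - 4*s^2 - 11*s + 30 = (s - 5)*(s^2 + s - 6) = (s - 5)*(s + 3)*(s - 2)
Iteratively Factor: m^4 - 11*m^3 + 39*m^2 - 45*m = (m - 5)*(m^3 - 6*m^2 + 9*m) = m*(m - 5)*(m^2 - 6*m + 9) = m*(m - 5)*(m - 3)*(m - 3)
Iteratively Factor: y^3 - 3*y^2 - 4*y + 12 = (y - 3)*(y^2 - 4) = (y - 3)*(y - 2)*(y + 2)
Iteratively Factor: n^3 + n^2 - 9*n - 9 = (n + 3)*(n^2 - 2*n - 3) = (n - 3)*(n + 3)*(n + 1)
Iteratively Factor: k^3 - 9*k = (k)*(k^2 - 9) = k*(k + 3)*(k - 3)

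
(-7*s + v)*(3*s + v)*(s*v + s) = -21*s^3*v - 21*s^3 - 4*s^2*v^2 - 4*s^2*v + s*v^3 + s*v^2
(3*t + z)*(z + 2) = 3*t*z + 6*t + z^2 + 2*z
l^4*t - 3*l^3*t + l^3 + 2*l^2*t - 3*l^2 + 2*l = l*(l - 2)*(l - 1)*(l*t + 1)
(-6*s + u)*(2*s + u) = -12*s^2 - 4*s*u + u^2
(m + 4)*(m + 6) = m^2 + 10*m + 24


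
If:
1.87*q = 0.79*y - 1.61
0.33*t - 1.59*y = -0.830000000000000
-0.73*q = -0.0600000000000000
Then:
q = 0.08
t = 8.24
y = 2.23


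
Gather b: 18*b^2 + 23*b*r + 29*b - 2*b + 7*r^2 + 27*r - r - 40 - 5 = 18*b^2 + b*(23*r + 27) + 7*r^2 + 26*r - 45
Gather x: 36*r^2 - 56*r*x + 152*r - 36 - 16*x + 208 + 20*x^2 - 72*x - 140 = 36*r^2 + 152*r + 20*x^2 + x*(-56*r - 88) + 32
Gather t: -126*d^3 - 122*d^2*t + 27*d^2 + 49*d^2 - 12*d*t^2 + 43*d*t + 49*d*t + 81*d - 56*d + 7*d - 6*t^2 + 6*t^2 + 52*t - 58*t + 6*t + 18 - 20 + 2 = -126*d^3 + 76*d^2 - 12*d*t^2 + 32*d + t*(-122*d^2 + 92*d)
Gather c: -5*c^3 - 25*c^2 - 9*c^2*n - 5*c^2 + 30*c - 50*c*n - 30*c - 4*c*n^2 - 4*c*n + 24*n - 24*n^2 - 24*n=-5*c^3 + c^2*(-9*n - 30) + c*(-4*n^2 - 54*n) - 24*n^2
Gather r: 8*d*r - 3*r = r*(8*d - 3)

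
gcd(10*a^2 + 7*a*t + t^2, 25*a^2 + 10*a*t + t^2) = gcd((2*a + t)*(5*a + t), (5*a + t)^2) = 5*a + t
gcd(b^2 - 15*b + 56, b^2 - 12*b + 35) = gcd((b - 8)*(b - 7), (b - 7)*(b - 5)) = b - 7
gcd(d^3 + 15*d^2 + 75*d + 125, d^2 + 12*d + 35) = d + 5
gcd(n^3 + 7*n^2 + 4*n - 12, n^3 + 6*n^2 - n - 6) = n^2 + 5*n - 6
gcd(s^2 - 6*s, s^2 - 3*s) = s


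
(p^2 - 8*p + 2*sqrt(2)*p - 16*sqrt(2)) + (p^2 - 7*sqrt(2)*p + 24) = 2*p^2 - 8*p - 5*sqrt(2)*p - 16*sqrt(2) + 24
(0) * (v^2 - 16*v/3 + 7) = 0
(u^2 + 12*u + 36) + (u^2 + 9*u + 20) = 2*u^2 + 21*u + 56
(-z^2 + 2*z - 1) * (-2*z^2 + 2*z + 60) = 2*z^4 - 6*z^3 - 54*z^2 + 118*z - 60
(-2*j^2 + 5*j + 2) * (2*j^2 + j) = -4*j^4 + 8*j^3 + 9*j^2 + 2*j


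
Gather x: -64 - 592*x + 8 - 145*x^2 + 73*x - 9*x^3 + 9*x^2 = -9*x^3 - 136*x^2 - 519*x - 56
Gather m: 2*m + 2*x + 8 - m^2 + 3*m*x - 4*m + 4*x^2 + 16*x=-m^2 + m*(3*x - 2) + 4*x^2 + 18*x + 8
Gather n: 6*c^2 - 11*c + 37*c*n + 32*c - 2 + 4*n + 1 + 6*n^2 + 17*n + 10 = 6*c^2 + 21*c + 6*n^2 + n*(37*c + 21) + 9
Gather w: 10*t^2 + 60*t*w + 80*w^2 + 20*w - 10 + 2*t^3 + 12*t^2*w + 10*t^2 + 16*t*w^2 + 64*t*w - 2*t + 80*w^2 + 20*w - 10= 2*t^3 + 20*t^2 - 2*t + w^2*(16*t + 160) + w*(12*t^2 + 124*t + 40) - 20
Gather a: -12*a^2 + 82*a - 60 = -12*a^2 + 82*a - 60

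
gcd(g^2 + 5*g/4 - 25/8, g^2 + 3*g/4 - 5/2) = g - 5/4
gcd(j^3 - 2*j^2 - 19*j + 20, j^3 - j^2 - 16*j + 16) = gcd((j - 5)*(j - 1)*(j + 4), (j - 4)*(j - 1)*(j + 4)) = j^2 + 3*j - 4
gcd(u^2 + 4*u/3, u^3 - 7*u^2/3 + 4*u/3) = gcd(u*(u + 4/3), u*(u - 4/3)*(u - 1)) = u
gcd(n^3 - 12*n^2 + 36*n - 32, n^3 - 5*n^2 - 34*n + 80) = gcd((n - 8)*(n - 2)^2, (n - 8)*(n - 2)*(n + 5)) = n^2 - 10*n + 16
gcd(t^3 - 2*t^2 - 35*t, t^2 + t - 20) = t + 5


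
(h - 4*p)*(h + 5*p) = h^2 + h*p - 20*p^2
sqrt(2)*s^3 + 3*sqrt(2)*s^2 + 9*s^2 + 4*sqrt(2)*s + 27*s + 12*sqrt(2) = (s + 3)*(s + 4*sqrt(2))*(sqrt(2)*s + 1)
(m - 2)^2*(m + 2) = m^3 - 2*m^2 - 4*m + 8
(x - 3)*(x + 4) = x^2 + x - 12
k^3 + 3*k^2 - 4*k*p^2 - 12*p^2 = (k + 3)*(k - 2*p)*(k + 2*p)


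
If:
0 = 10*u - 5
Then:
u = 1/2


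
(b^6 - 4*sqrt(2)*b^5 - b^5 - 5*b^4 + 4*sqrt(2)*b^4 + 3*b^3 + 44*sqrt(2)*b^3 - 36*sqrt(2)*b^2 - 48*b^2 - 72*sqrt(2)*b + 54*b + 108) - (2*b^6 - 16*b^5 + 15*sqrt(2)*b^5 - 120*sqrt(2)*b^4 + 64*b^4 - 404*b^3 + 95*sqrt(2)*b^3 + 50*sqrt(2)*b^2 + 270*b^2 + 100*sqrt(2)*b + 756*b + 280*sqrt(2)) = -b^6 - 19*sqrt(2)*b^5 + 15*b^5 - 69*b^4 + 124*sqrt(2)*b^4 - 51*sqrt(2)*b^3 + 407*b^3 - 318*b^2 - 86*sqrt(2)*b^2 - 702*b - 172*sqrt(2)*b - 280*sqrt(2) + 108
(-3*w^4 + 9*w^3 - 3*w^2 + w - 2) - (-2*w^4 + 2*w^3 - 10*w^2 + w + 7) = -w^4 + 7*w^3 + 7*w^2 - 9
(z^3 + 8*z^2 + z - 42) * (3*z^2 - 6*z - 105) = 3*z^5 + 18*z^4 - 150*z^3 - 972*z^2 + 147*z + 4410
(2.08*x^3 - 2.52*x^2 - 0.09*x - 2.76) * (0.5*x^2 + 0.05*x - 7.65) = 1.04*x^5 - 1.156*x^4 - 16.083*x^3 + 17.8935*x^2 + 0.5505*x + 21.114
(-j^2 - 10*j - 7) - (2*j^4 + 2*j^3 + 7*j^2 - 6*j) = -2*j^4 - 2*j^3 - 8*j^2 - 4*j - 7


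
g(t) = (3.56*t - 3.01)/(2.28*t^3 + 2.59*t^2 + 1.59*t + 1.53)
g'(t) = (3.56*t - 3.01)*(-6.84*t^2 - 5.18*t - 1.59)/(2.28*t^3 + 2.59*t^2 + 1.59*t + 1.53)^2 + 3.56/(2.28*t^3 + 2.59*t^2 + 1.59*t + 1.53) = (-16.2336*t^3 + 11.368*t^2 + 15.5918*t + 10.2327)/(5.1984*t^6 + 11.8104*t^5 + 13.9585*t^4 + 15.213*t^3 + 10.4535*t^2 + 4.8654*t + 2.3409)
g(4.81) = 0.04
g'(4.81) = -0.01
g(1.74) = 0.13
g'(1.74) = -0.02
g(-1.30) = 6.53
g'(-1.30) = 32.81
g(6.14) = 0.03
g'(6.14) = -0.01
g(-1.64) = 2.12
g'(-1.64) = 5.00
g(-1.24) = 9.21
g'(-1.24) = 60.49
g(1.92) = 0.13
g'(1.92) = -0.04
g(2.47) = 0.10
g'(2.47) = -0.04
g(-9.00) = 0.02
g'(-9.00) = 0.01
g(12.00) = 0.01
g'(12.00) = -0.00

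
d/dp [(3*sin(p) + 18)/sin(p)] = -18*cos(p)/sin(p)^2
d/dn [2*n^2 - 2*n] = 4*n - 2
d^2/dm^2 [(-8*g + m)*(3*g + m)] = 2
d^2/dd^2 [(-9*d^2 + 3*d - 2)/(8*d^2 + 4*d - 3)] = 2*(480*d^3 - 1032*d^2 + 24*d - 125)/(512*d^6 + 768*d^5 - 192*d^4 - 512*d^3 + 72*d^2 + 108*d - 27)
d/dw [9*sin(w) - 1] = 9*cos(w)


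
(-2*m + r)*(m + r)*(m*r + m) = -2*m^3*r - 2*m^3 - m^2*r^2 - m^2*r + m*r^3 + m*r^2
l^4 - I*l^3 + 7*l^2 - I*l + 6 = (l - 3*I)*(l - I)*(l + I)*(l + 2*I)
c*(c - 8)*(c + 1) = c^3 - 7*c^2 - 8*c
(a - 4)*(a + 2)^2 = a^3 - 12*a - 16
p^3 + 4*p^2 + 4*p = p*(p + 2)^2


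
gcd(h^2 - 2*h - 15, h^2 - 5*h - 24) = h + 3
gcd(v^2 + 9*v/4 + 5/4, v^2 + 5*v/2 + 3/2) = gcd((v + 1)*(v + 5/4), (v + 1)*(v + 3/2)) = v + 1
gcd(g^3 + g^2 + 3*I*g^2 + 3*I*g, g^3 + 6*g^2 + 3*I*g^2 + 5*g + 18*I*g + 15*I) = g^2 + g*(1 + 3*I) + 3*I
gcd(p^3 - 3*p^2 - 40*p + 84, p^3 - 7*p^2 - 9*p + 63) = p - 7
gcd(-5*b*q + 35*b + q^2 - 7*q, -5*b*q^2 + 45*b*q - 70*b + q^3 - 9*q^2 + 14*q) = -5*b*q + 35*b + q^2 - 7*q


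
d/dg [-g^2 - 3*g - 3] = -2*g - 3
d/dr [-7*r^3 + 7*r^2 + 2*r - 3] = -21*r^2 + 14*r + 2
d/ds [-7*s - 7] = -7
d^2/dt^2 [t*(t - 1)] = 2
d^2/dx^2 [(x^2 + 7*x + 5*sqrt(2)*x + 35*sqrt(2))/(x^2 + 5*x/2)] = 4*(18*x^3 + 20*sqrt(2)*x^3 + 420*sqrt(2)*x^2 + 1050*sqrt(2)*x + 875*sqrt(2))/(x^3*(8*x^3 + 60*x^2 + 150*x + 125))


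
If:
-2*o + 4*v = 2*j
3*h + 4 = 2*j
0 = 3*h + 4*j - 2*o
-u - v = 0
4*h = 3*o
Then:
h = -24/19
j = 2/19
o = -32/19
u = 15/19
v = -15/19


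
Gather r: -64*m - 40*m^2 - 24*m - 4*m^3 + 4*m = -4*m^3 - 40*m^2 - 84*m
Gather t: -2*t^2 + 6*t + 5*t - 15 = -2*t^2 + 11*t - 15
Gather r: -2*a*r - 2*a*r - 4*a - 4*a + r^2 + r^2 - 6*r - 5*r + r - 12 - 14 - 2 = -8*a + 2*r^2 + r*(-4*a - 10) - 28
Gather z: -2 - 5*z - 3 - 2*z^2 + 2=-2*z^2 - 5*z - 3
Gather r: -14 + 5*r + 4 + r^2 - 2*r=r^2 + 3*r - 10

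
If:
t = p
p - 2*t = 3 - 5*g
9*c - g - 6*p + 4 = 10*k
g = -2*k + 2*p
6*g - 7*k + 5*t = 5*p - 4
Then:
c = 1148/459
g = 50/51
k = 24/17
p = 97/51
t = 97/51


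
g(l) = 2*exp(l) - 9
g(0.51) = -5.67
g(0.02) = -6.96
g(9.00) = 16197.17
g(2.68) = 20.17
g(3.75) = 76.04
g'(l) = 2*exp(l)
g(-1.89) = -8.70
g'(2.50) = 24.36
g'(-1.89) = 0.30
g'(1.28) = 7.19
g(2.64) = 19.03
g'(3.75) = 85.04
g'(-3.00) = 0.10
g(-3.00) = -8.90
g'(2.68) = 29.17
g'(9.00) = 16206.17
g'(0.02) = 2.04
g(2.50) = 15.36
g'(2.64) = 28.03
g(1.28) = -1.81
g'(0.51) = 3.33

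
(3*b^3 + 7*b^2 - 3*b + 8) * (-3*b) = -9*b^4 - 21*b^3 + 9*b^2 - 24*b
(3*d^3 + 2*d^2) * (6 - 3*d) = -9*d^4 + 12*d^3 + 12*d^2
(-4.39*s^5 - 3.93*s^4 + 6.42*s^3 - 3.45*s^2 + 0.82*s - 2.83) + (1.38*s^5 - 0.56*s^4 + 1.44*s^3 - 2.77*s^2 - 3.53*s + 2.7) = -3.01*s^5 - 4.49*s^4 + 7.86*s^3 - 6.22*s^2 - 2.71*s - 0.13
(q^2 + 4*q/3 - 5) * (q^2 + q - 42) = q^4 + 7*q^3/3 - 137*q^2/3 - 61*q + 210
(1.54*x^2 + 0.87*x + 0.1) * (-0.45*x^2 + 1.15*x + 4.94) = -0.693*x^4 + 1.3795*x^3 + 8.5631*x^2 + 4.4128*x + 0.494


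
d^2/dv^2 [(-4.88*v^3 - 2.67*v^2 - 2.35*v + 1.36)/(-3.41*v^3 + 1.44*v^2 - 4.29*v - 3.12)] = (1.13686837721616e-13*v^7 + 110.019558*v^6 - 264.377982*v^5 - 1116.393762*v^4 - 93.3907740000001*v^3 + 27.5637599999999*v^2 + 485.5968*v - 73.206432)/(39.651821*v^9 - 50.233392*v^8 + 170.866575*v^7 - 20.540664*v^6 + 123.038487*v^5 + 213.756192*v^4 + 62.891829*v^3 + 130.209768*v^2 + 125.281728*v + 30.371328)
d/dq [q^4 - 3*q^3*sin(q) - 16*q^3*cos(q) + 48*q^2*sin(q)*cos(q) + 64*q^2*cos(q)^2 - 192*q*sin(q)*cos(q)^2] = 16*q^3*sin(q) - 3*q^3*cos(q) + 4*q^3 - 9*q^2*sin(q) - 64*q^2*sin(2*q) - 48*q^2*cos(q) + 48*q^2*cos(2*q) + 48*q*sin(2*q) - 48*q*cos(q) + 64*q*cos(2*q) - 144*q*cos(3*q) + 64*q - 48*sin(q) - 48*sin(3*q)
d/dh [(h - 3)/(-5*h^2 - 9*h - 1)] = (-5*h^2 - 9*h + (h - 3)*(10*h + 9) - 1)/(5*h^2 + 9*h + 1)^2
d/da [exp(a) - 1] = exp(a)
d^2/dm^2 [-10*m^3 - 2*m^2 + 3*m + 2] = -60*m - 4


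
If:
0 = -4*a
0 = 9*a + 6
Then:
No Solution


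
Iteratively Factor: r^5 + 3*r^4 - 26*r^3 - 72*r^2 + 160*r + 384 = (r - 3)*(r^4 + 6*r^3 - 8*r^2 - 96*r - 128) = (r - 3)*(r + 4)*(r^3 + 2*r^2 - 16*r - 32) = (r - 3)*(r + 2)*(r + 4)*(r^2 - 16) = (r - 4)*(r - 3)*(r + 2)*(r + 4)*(r + 4)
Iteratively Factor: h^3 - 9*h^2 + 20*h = (h - 5)*(h^2 - 4*h) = (h - 5)*(h - 4)*(h)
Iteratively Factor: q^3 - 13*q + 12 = (q + 4)*(q^2 - 4*q + 3) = (q - 3)*(q + 4)*(q - 1)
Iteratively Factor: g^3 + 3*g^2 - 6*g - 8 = (g + 1)*(g^2 + 2*g - 8) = (g + 1)*(g + 4)*(g - 2)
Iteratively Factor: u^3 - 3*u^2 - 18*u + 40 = (u - 5)*(u^2 + 2*u - 8) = (u - 5)*(u + 4)*(u - 2)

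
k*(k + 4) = k^2 + 4*k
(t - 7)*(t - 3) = t^2 - 10*t + 21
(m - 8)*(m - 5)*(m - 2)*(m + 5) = m^4 - 10*m^3 - 9*m^2 + 250*m - 400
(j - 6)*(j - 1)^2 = j^3 - 8*j^2 + 13*j - 6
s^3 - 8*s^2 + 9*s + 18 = (s - 6)*(s - 3)*(s + 1)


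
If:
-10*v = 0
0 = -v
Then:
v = 0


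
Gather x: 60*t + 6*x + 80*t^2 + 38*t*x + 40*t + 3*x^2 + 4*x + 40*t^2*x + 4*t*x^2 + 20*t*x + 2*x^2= 80*t^2 + 100*t + x^2*(4*t + 5) + x*(40*t^2 + 58*t + 10)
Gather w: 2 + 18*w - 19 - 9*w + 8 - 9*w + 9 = 0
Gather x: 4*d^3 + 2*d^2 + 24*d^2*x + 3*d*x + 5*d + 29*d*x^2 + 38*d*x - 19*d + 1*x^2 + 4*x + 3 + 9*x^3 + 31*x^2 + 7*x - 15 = 4*d^3 + 2*d^2 - 14*d + 9*x^3 + x^2*(29*d + 32) + x*(24*d^2 + 41*d + 11) - 12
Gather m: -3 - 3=-6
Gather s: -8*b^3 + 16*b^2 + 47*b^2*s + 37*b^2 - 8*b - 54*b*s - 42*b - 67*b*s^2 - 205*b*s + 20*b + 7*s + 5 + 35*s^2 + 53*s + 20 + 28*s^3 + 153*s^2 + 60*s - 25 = -8*b^3 + 53*b^2 - 30*b + 28*s^3 + s^2*(188 - 67*b) + s*(47*b^2 - 259*b + 120)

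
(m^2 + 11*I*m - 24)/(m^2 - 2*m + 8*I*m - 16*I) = (m + 3*I)/(m - 2)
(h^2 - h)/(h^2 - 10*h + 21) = h*(h - 1)/(h^2 - 10*h + 21)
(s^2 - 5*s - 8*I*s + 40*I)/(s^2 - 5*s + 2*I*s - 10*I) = (s - 8*I)/(s + 2*I)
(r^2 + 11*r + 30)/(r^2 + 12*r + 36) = (r + 5)/(r + 6)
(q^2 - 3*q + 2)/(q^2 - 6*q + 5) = (q - 2)/(q - 5)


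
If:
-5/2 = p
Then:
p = -5/2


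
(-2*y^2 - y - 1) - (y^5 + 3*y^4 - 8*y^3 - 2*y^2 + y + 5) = -y^5 - 3*y^4 + 8*y^3 - 2*y - 6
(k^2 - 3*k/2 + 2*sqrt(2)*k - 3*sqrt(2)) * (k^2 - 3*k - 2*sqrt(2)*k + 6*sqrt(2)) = k^4 - 9*k^3/2 - 7*k^2/2 + 36*k - 36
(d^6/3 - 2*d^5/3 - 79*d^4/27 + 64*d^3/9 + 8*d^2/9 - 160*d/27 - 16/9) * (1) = d^6/3 - 2*d^5/3 - 79*d^4/27 + 64*d^3/9 + 8*d^2/9 - 160*d/27 - 16/9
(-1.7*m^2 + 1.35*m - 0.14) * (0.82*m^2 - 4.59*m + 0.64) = -1.394*m^4 + 8.91*m^3 - 7.3993*m^2 + 1.5066*m - 0.0896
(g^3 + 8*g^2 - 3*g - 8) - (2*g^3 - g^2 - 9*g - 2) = -g^3 + 9*g^2 + 6*g - 6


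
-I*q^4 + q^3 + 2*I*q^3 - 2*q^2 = q^2*(q - 2)*(-I*q + 1)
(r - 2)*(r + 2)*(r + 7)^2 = r^4 + 14*r^3 + 45*r^2 - 56*r - 196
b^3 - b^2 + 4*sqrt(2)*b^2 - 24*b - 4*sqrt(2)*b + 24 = (b - 1)*(b - 2*sqrt(2))*(b + 6*sqrt(2))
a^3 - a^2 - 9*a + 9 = (a - 3)*(a - 1)*(a + 3)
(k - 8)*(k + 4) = k^2 - 4*k - 32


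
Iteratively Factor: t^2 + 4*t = (t + 4)*(t)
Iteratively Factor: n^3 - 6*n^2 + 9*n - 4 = (n - 1)*(n^2 - 5*n + 4) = (n - 1)^2*(n - 4)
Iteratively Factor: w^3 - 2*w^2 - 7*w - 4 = (w - 4)*(w^2 + 2*w + 1) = (w - 4)*(w + 1)*(w + 1)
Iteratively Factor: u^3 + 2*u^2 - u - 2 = (u - 1)*(u^2 + 3*u + 2) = (u - 1)*(u + 1)*(u + 2)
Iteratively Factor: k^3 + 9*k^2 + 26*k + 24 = (k + 3)*(k^2 + 6*k + 8) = (k + 3)*(k + 4)*(k + 2)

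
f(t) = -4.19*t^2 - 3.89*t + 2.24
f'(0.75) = -10.18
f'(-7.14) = 55.94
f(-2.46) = -13.55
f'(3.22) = -30.87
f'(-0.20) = -2.21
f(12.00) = -647.80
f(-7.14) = -183.59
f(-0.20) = 2.85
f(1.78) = -17.96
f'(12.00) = -104.45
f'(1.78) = -18.81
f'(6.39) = -57.44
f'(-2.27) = 15.13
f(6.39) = -193.70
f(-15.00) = -882.16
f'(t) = -8.38*t - 3.89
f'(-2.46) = 16.72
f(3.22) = -53.73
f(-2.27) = -10.52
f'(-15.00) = 121.81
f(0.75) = -3.03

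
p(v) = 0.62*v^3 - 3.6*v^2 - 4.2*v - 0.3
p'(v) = 1.86*v^2 - 7.2*v - 4.2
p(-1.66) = -6.08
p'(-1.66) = 12.88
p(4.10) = -35.30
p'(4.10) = -2.45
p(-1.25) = -1.89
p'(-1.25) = 7.71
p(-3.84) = -72.36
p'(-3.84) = 50.87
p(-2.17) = -14.47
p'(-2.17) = 20.18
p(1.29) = -10.38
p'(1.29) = -10.39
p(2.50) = -23.61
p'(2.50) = -10.58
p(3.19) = -30.21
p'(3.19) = -8.24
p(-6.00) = -238.62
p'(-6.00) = 105.96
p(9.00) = 122.28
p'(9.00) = 81.66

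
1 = 1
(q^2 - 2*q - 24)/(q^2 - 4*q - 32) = (q - 6)/(q - 8)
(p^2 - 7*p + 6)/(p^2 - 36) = (p - 1)/(p + 6)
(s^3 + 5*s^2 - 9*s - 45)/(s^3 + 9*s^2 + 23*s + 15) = (s - 3)/(s + 1)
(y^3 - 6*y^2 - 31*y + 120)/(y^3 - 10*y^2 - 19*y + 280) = (y - 3)/(y - 7)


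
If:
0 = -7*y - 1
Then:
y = -1/7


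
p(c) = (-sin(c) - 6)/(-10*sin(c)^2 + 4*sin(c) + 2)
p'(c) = (20*sin(c)*cos(c) - 4*cos(c))*(-sin(c) - 6)/(-10*sin(c)^2 + 4*sin(c) + 2)^2 - cos(c)/(-10*sin(c)^2 + 4*sin(c) + 2) = (-5*sin(c)^2 - 60*sin(c) + 11)*cos(c)/(2*(5*sin(c)^2 - 2*sin(c) - 1)^2)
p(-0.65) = 1.32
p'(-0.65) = 4.34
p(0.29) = -2.70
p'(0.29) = -2.33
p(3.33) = -6.46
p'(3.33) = -53.51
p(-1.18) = 0.50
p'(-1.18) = 0.45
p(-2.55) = 1.63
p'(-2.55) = -6.38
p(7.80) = 1.76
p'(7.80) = -0.37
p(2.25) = 7.20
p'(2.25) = 54.84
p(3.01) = -2.61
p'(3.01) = -1.09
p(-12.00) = -5.16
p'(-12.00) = -23.79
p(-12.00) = -5.16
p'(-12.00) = -23.79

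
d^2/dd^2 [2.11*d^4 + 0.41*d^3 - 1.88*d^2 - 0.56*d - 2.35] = 25.32*d^2 + 2.46*d - 3.76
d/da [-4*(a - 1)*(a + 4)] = -8*a - 12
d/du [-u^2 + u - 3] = 1 - 2*u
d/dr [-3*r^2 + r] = 1 - 6*r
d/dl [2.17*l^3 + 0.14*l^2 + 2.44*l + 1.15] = 6.51*l^2 + 0.28*l + 2.44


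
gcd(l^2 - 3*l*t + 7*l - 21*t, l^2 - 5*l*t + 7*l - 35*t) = l + 7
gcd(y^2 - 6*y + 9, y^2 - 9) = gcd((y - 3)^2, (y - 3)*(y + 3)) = y - 3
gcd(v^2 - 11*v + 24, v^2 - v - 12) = 1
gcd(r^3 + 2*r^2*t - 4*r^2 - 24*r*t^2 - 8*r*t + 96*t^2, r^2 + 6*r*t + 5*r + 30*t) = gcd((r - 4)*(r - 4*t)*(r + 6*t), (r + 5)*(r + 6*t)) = r + 6*t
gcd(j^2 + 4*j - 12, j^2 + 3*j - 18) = j + 6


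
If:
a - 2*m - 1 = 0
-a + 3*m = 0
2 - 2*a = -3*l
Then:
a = 3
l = 4/3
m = 1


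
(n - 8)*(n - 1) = n^2 - 9*n + 8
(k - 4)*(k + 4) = k^2 - 16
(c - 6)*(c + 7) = c^2 + c - 42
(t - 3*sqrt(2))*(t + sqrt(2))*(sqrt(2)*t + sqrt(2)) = sqrt(2)*t^3 - 4*t^2 + sqrt(2)*t^2 - 6*sqrt(2)*t - 4*t - 6*sqrt(2)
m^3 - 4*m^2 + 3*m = m*(m - 3)*(m - 1)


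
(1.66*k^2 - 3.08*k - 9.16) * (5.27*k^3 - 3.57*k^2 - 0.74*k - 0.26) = 8.7482*k^5 - 22.1578*k^4 - 38.506*k^3 + 34.5488*k^2 + 7.5792*k + 2.3816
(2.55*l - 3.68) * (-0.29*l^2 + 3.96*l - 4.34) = -0.7395*l^3 + 11.1652*l^2 - 25.6398*l + 15.9712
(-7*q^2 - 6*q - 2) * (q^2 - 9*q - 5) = -7*q^4 + 57*q^3 + 87*q^2 + 48*q + 10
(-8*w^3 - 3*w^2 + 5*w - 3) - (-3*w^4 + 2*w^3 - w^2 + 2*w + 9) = 3*w^4 - 10*w^3 - 2*w^2 + 3*w - 12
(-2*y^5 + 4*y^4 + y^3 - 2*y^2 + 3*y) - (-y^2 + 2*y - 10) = -2*y^5 + 4*y^4 + y^3 - y^2 + y + 10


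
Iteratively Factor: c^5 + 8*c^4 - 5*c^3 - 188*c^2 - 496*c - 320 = (c - 5)*(c^4 + 13*c^3 + 60*c^2 + 112*c + 64) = (c - 5)*(c + 4)*(c^3 + 9*c^2 + 24*c + 16) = (c - 5)*(c + 4)^2*(c^2 + 5*c + 4) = (c - 5)*(c + 4)^3*(c + 1)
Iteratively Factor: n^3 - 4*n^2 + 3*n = (n - 3)*(n^2 - n) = n*(n - 3)*(n - 1)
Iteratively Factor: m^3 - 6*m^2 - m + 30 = (m - 5)*(m^2 - m - 6) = (m - 5)*(m + 2)*(m - 3)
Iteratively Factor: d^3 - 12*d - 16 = (d - 4)*(d^2 + 4*d + 4) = (d - 4)*(d + 2)*(d + 2)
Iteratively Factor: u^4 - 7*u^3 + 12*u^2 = (u)*(u^3 - 7*u^2 + 12*u) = u^2*(u^2 - 7*u + 12) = u^2*(u - 3)*(u - 4)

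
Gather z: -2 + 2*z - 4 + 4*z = 6*z - 6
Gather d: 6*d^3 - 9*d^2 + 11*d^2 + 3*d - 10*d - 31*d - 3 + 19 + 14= 6*d^3 + 2*d^2 - 38*d + 30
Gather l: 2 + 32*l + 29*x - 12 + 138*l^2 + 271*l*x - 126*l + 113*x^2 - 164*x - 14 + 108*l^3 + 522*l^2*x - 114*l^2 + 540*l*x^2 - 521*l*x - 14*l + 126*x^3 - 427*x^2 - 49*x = 108*l^3 + l^2*(522*x + 24) + l*(540*x^2 - 250*x - 108) + 126*x^3 - 314*x^2 - 184*x - 24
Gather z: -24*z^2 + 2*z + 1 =-24*z^2 + 2*z + 1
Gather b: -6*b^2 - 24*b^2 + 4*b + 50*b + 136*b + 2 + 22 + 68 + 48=-30*b^2 + 190*b + 140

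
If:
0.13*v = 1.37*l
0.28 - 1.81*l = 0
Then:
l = 0.15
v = 1.63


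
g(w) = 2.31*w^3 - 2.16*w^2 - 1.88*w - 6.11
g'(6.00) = 221.68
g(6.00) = 403.81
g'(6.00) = 221.68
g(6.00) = 403.81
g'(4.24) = 104.39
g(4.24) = 123.17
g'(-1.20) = 13.28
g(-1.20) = -10.96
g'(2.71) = 37.31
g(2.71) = 18.91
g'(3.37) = 62.26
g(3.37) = 51.43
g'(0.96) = 0.36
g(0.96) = -7.86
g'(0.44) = -2.44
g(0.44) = -7.16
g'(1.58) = 8.59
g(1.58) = -5.36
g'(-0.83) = 6.48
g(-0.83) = -7.36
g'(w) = 6.93*w^2 - 4.32*w - 1.88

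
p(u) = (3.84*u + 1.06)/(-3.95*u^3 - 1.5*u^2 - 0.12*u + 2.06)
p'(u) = (3.84*u + 1.06)*(11.85*u^2 + 3.0*u + 0.12)/(-3.95*u^3 - 1.5*u^2 - 0.12*u + 2.06)^2 + 3.84/(-3.95*u^3 - 1.5*u^2 - 0.12*u + 2.06)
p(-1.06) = -0.58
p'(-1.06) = -0.40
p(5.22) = -0.04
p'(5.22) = 0.01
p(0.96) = -1.62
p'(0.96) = 6.37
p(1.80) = -0.31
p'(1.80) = 0.37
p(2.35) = -0.17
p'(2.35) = 0.15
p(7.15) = -0.02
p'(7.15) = 0.01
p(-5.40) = -0.03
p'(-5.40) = -0.01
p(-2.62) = -0.14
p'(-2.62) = -0.11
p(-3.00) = -0.11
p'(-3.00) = -0.07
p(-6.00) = -0.03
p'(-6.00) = -0.01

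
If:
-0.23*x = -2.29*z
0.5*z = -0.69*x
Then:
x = 0.00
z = 0.00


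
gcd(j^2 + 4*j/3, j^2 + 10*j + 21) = 1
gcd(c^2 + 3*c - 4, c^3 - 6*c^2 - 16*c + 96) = c + 4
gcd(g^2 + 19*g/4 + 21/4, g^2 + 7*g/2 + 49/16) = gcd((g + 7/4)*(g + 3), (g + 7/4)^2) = g + 7/4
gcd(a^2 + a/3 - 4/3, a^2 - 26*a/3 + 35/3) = 1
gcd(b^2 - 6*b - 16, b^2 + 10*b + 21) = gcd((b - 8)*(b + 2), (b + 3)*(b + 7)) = 1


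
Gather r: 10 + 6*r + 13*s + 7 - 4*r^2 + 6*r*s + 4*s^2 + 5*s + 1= -4*r^2 + r*(6*s + 6) + 4*s^2 + 18*s + 18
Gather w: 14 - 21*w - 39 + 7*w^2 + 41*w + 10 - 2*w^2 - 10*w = 5*w^2 + 10*w - 15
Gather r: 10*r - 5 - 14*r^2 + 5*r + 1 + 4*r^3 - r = 4*r^3 - 14*r^2 + 14*r - 4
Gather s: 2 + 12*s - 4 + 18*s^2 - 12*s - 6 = 18*s^2 - 8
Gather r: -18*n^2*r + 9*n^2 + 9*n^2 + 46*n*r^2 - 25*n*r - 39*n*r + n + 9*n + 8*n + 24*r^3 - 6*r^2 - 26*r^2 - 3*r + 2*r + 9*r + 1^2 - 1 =18*n^2 + 18*n + 24*r^3 + r^2*(46*n - 32) + r*(-18*n^2 - 64*n + 8)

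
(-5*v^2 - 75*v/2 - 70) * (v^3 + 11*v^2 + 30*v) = -5*v^5 - 185*v^4/2 - 1265*v^3/2 - 1895*v^2 - 2100*v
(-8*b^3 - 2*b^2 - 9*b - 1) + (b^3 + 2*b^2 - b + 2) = -7*b^3 - 10*b + 1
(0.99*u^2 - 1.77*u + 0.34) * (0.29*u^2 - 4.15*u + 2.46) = 0.2871*u^4 - 4.6218*u^3 + 9.8795*u^2 - 5.7652*u + 0.8364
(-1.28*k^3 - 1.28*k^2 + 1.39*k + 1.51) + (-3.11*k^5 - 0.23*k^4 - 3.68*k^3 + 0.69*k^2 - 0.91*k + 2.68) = -3.11*k^5 - 0.23*k^4 - 4.96*k^3 - 0.59*k^2 + 0.48*k + 4.19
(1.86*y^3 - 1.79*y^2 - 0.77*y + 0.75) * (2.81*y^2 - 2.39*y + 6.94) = 5.2266*y^5 - 9.4753*y^4 + 15.0228*y^3 - 8.4748*y^2 - 7.1363*y + 5.205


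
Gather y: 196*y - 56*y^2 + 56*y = -56*y^2 + 252*y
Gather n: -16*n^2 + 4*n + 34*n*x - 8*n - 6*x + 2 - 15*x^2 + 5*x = -16*n^2 + n*(34*x - 4) - 15*x^2 - x + 2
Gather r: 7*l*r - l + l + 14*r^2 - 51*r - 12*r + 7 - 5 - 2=14*r^2 + r*(7*l - 63)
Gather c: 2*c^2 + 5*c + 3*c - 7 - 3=2*c^2 + 8*c - 10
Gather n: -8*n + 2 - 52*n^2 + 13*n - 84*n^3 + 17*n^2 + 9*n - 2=-84*n^3 - 35*n^2 + 14*n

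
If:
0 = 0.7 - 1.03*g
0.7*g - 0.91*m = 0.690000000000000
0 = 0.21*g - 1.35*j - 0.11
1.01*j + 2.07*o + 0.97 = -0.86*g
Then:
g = 0.68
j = 0.02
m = -0.24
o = -0.76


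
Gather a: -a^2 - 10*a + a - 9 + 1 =-a^2 - 9*a - 8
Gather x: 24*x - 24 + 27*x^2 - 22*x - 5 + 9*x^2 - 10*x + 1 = 36*x^2 - 8*x - 28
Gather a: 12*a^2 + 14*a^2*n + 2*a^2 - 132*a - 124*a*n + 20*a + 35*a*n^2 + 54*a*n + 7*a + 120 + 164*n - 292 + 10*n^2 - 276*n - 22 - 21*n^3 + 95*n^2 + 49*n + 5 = a^2*(14*n + 14) + a*(35*n^2 - 70*n - 105) - 21*n^3 + 105*n^2 - 63*n - 189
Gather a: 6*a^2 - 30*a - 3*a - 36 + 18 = 6*a^2 - 33*a - 18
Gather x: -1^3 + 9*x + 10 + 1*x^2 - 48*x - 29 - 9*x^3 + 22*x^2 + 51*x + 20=-9*x^3 + 23*x^2 + 12*x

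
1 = 1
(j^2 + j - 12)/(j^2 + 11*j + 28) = (j - 3)/(j + 7)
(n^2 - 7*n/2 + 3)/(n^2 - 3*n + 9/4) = 2*(n - 2)/(2*n - 3)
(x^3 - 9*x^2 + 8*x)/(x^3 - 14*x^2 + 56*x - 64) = x*(x - 1)/(x^2 - 6*x + 8)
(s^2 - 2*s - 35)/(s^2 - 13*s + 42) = (s + 5)/(s - 6)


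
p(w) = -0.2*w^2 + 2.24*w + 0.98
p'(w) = 2.24 - 0.4*w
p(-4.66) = -13.80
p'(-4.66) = 4.10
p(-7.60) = -27.60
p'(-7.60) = 5.28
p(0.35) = 1.74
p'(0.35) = 2.10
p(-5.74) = -18.47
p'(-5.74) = 4.54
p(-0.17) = 0.59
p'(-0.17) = 2.31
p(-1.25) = -2.13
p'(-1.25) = 2.74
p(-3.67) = -9.93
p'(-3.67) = 3.71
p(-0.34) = 0.20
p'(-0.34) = 2.38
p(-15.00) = -77.62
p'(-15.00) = 8.24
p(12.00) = -0.94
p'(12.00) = -2.56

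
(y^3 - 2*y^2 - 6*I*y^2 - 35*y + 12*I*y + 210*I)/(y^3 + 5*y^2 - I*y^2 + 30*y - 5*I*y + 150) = (y - 7)/(y + 5*I)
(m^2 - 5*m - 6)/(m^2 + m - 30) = (m^2 - 5*m - 6)/(m^2 + m - 30)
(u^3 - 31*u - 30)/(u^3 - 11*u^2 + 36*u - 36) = (u^2 + 6*u + 5)/(u^2 - 5*u + 6)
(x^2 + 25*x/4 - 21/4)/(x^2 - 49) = (x - 3/4)/(x - 7)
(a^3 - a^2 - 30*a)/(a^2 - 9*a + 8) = a*(a^2 - a - 30)/(a^2 - 9*a + 8)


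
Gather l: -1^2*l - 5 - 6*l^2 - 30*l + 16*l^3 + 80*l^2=16*l^3 + 74*l^2 - 31*l - 5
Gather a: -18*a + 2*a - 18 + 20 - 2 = -16*a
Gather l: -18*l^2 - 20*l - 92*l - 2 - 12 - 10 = -18*l^2 - 112*l - 24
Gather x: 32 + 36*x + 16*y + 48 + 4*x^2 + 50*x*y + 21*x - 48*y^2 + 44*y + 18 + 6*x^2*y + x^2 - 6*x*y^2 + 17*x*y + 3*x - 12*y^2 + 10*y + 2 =x^2*(6*y + 5) + x*(-6*y^2 + 67*y + 60) - 60*y^2 + 70*y + 100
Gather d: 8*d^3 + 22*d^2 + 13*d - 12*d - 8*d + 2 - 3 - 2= 8*d^3 + 22*d^2 - 7*d - 3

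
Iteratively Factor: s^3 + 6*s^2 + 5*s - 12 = (s + 4)*(s^2 + 2*s - 3) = (s - 1)*(s + 4)*(s + 3)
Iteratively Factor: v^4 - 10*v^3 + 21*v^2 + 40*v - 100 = (v - 5)*(v^3 - 5*v^2 - 4*v + 20) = (v - 5)^2*(v^2 - 4) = (v - 5)^2*(v + 2)*(v - 2)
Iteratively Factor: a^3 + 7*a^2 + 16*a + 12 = (a + 2)*(a^2 + 5*a + 6) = (a + 2)*(a + 3)*(a + 2)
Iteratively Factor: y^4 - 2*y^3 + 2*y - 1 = (y - 1)*(y^3 - y^2 - y + 1) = (y - 1)^2*(y^2 - 1) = (y - 1)^3*(y + 1)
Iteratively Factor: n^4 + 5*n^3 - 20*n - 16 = (n + 2)*(n^3 + 3*n^2 - 6*n - 8) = (n - 2)*(n + 2)*(n^2 + 5*n + 4) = (n - 2)*(n + 2)*(n + 4)*(n + 1)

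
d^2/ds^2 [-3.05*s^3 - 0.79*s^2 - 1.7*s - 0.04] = -18.3*s - 1.58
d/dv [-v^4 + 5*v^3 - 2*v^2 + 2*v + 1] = -4*v^3 + 15*v^2 - 4*v + 2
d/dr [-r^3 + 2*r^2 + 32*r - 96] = -3*r^2 + 4*r + 32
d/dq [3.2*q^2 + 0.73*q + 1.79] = 6.4*q + 0.73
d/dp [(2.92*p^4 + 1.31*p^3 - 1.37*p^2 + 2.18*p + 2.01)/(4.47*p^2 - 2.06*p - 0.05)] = (26.1048*p^5 - 12.1899*p^4 - 5.9812*p^3 - 7.1189*p^2 - 17.8324*p + 4.0316)/(19.9809*p^4 - 18.4164*p^3 + 3.7966*p^2 + 0.206*p + 0.0025)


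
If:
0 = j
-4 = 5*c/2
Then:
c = -8/5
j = 0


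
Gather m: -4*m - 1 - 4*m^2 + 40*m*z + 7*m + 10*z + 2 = -4*m^2 + m*(40*z + 3) + 10*z + 1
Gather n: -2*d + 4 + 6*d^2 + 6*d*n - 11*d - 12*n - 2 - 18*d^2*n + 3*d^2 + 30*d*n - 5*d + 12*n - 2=9*d^2 - 18*d + n*(-18*d^2 + 36*d)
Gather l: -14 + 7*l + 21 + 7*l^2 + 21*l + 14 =7*l^2 + 28*l + 21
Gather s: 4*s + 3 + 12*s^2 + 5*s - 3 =12*s^2 + 9*s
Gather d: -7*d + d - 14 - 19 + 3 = -6*d - 30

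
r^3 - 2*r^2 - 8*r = r*(r - 4)*(r + 2)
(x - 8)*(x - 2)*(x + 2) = x^3 - 8*x^2 - 4*x + 32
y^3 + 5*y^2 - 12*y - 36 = (y - 3)*(y + 2)*(y + 6)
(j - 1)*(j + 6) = j^2 + 5*j - 6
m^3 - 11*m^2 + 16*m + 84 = (m - 7)*(m - 6)*(m + 2)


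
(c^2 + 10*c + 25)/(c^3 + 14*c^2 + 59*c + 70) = (c + 5)/(c^2 + 9*c + 14)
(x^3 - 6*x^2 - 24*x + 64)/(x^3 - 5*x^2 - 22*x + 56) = (x - 8)/(x - 7)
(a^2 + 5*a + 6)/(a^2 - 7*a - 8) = (a^2 + 5*a + 6)/(a^2 - 7*a - 8)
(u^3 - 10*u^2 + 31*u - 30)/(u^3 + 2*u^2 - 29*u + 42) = (u - 5)/(u + 7)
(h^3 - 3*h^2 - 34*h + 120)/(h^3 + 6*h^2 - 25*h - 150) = (h - 4)/(h + 5)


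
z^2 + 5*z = z*(z + 5)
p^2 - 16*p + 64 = (p - 8)^2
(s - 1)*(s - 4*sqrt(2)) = s^2 - 4*sqrt(2)*s - s + 4*sqrt(2)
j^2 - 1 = (j - 1)*(j + 1)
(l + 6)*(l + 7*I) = l^2 + 6*l + 7*I*l + 42*I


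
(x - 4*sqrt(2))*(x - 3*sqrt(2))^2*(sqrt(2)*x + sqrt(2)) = sqrt(2)*x^4 - 20*x^3 + sqrt(2)*x^3 - 20*x^2 + 66*sqrt(2)*x^2 - 144*x + 66*sqrt(2)*x - 144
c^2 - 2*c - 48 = (c - 8)*(c + 6)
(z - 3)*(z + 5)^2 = z^3 + 7*z^2 - 5*z - 75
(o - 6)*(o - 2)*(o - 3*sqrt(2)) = o^3 - 8*o^2 - 3*sqrt(2)*o^2 + 12*o + 24*sqrt(2)*o - 36*sqrt(2)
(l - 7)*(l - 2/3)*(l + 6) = l^3 - 5*l^2/3 - 124*l/3 + 28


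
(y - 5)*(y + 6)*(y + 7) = y^3 + 8*y^2 - 23*y - 210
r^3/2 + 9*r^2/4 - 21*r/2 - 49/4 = (r/2 + 1/2)*(r - 7/2)*(r + 7)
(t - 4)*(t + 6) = t^2 + 2*t - 24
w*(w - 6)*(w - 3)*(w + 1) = w^4 - 8*w^3 + 9*w^2 + 18*w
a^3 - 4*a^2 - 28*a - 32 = (a - 8)*(a + 2)^2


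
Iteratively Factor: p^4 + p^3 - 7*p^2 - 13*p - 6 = (p + 2)*(p^3 - p^2 - 5*p - 3) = (p - 3)*(p + 2)*(p^2 + 2*p + 1) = (p - 3)*(p + 1)*(p + 2)*(p + 1)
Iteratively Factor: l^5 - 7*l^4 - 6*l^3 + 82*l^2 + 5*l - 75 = (l - 5)*(l^4 - 2*l^3 - 16*l^2 + 2*l + 15) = (l - 5)*(l + 1)*(l^3 - 3*l^2 - 13*l + 15) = (l - 5)*(l + 1)*(l + 3)*(l^2 - 6*l + 5) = (l - 5)*(l - 1)*(l + 1)*(l + 3)*(l - 5)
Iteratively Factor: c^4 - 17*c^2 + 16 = (c + 1)*(c^3 - c^2 - 16*c + 16) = (c + 1)*(c + 4)*(c^2 - 5*c + 4) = (c - 4)*(c + 1)*(c + 4)*(c - 1)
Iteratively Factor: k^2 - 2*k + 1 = (k - 1)*(k - 1)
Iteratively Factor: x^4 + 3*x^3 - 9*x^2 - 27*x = (x)*(x^3 + 3*x^2 - 9*x - 27) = x*(x + 3)*(x^2 - 9) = x*(x - 3)*(x + 3)*(x + 3)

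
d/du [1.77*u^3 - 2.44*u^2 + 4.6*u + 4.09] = 5.31*u^2 - 4.88*u + 4.6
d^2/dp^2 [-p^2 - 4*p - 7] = -2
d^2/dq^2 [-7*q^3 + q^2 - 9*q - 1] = 2 - 42*q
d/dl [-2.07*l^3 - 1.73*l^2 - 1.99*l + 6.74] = -6.21*l^2 - 3.46*l - 1.99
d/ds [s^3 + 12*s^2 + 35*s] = 3*s^2 + 24*s + 35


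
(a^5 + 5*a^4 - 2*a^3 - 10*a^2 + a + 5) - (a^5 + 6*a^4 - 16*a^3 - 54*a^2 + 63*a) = -a^4 + 14*a^3 + 44*a^2 - 62*a + 5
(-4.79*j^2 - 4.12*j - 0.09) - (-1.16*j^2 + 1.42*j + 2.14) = -3.63*j^2 - 5.54*j - 2.23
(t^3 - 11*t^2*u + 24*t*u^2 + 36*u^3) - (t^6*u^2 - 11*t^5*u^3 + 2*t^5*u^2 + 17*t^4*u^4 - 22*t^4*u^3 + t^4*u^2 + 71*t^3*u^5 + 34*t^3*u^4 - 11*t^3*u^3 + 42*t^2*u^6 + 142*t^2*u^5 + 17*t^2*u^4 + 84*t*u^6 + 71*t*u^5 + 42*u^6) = -t^6*u^2 + 11*t^5*u^3 - 2*t^5*u^2 - 17*t^4*u^4 + 22*t^4*u^3 - t^4*u^2 - 71*t^3*u^5 - 34*t^3*u^4 + 11*t^3*u^3 + t^3 - 42*t^2*u^6 - 142*t^2*u^5 - 17*t^2*u^4 - 11*t^2*u - 84*t*u^6 - 71*t*u^5 + 24*t*u^2 - 42*u^6 + 36*u^3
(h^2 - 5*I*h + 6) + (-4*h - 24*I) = h^2 - 4*h - 5*I*h + 6 - 24*I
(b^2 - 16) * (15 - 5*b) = -5*b^3 + 15*b^2 + 80*b - 240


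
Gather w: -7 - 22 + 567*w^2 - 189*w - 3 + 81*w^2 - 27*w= 648*w^2 - 216*w - 32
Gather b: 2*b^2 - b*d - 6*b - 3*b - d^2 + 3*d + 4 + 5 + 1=2*b^2 + b*(-d - 9) - d^2 + 3*d + 10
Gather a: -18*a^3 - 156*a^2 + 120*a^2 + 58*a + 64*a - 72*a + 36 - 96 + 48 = -18*a^3 - 36*a^2 + 50*a - 12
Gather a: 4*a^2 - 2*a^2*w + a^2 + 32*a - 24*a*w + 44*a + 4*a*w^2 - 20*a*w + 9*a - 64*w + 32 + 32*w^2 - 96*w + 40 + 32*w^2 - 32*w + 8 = a^2*(5 - 2*w) + a*(4*w^2 - 44*w + 85) + 64*w^2 - 192*w + 80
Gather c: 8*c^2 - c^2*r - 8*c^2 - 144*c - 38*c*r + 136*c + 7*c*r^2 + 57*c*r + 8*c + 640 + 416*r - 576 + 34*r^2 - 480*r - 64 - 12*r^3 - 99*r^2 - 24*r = -c^2*r + c*(7*r^2 + 19*r) - 12*r^3 - 65*r^2 - 88*r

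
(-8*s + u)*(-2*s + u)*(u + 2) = 16*s^2*u + 32*s^2 - 10*s*u^2 - 20*s*u + u^3 + 2*u^2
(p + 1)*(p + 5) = p^2 + 6*p + 5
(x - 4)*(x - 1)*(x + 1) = x^3 - 4*x^2 - x + 4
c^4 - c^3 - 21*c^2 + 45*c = c*(c - 3)^2*(c + 5)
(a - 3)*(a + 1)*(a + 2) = a^3 - 7*a - 6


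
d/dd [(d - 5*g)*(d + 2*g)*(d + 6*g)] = 3*d^2 + 6*d*g - 28*g^2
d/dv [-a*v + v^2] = -a + 2*v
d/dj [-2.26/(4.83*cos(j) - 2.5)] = -10.9158*sin(j)/(4.83*cos(j) - 2.5)^2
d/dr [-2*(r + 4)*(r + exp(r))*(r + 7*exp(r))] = -2*(r + 4)*(r + exp(r))*(7*exp(r) + 1) - 2*(r + 4)*(r + 7*exp(r))*(exp(r) + 1) - 2*(r + exp(r))*(r + 7*exp(r))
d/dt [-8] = 0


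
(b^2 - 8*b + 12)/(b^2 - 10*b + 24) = (b - 2)/(b - 4)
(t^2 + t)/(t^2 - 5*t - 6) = t/(t - 6)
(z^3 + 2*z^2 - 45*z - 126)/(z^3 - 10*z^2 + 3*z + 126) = (z + 6)/(z - 6)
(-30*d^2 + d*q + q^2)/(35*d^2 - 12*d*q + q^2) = (6*d + q)/(-7*d + q)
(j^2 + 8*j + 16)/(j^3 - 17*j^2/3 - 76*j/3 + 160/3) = 3*(j + 4)/(3*j^2 - 29*j + 40)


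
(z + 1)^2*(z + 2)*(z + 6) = z^4 + 10*z^3 + 29*z^2 + 32*z + 12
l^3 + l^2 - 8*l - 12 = (l - 3)*(l + 2)^2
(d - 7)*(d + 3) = d^2 - 4*d - 21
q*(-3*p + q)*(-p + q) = 3*p^2*q - 4*p*q^2 + q^3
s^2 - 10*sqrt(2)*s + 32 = (s - 8*sqrt(2))*(s - 2*sqrt(2))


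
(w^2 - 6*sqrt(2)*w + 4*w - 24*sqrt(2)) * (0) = 0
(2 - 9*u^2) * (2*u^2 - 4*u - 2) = -18*u^4 + 36*u^3 + 22*u^2 - 8*u - 4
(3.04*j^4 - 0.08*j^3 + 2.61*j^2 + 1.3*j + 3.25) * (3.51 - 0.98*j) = -2.9792*j^5 + 10.7488*j^4 - 2.8386*j^3 + 7.8871*j^2 + 1.378*j + 11.4075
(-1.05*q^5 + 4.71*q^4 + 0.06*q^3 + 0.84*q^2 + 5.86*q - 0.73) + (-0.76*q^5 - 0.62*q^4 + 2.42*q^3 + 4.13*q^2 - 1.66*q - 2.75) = -1.81*q^5 + 4.09*q^4 + 2.48*q^3 + 4.97*q^2 + 4.2*q - 3.48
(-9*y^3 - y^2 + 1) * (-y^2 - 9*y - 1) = 9*y^5 + 82*y^4 + 18*y^3 - 9*y - 1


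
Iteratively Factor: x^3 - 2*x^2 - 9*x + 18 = (x + 3)*(x^2 - 5*x + 6) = (x - 3)*(x + 3)*(x - 2)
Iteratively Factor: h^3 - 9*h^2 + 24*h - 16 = (h - 4)*(h^2 - 5*h + 4) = (h - 4)*(h - 1)*(h - 4)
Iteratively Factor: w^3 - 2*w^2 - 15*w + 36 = (w - 3)*(w^2 + w - 12) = (w - 3)^2*(w + 4)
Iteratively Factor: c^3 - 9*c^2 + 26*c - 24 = (c - 3)*(c^2 - 6*c + 8) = (c - 4)*(c - 3)*(c - 2)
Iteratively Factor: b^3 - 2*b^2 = (b)*(b^2 - 2*b) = b^2*(b - 2)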